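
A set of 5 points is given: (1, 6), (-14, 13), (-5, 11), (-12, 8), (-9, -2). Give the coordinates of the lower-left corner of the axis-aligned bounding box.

(-14, -2)

x-range [-14, 1], y-range [-2, 13].
The lower-left corner is (-14, -2).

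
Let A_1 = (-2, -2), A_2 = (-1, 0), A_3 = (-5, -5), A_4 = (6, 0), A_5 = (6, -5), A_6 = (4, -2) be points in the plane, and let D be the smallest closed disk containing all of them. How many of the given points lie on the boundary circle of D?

The farthest pair is A_3–A_4 with squared distance 146. The circle on this segment as diameter has centre (0.5, -2.5) and r² = 146/4 = 36.5.
Check A_1: distance² to centre = 6.5 ≤ 36.5, so it lies inside.
All remaining points lie in this disk, and no smaller disk contains both endpoints, so this is the minimum enclosing circle.
The points at distance exactly r from the centre are A_3, A_4, A_5 — 3 points.

3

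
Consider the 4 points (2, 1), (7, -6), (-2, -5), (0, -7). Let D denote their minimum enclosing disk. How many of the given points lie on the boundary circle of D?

3

The minimum enclosing circle is determined by three boundary points: (2, 1), (7, -6), (-2, -5).
Their circumcentre is (78/29, -110/29) with r² = 19721/841.
The farthest remaining point (0, -7) is at distance² 14733/841 ≤ 19721/841.
The points at distance exactly r from the centre are (2, 1), (7, -6), (-2, -5) — 3 points.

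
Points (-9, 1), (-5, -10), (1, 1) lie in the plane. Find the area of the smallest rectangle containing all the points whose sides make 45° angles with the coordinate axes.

127.5

In coordinates u = x + y, v = x − y the rectangle is axis-aligned; the map (x,y)→(u,v) scales areas by 2.
u-values: -8, -15, 2; range = 2 − (-15) = 17.
v-values: -10, 5, 0; range = 5 − (-10) = 15.
Area = (17 × 15) / 2 = 127.5.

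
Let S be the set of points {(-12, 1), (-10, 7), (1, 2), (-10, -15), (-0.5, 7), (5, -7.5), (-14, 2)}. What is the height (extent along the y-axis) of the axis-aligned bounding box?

22

max y = 7, min y = -15, so height = 22.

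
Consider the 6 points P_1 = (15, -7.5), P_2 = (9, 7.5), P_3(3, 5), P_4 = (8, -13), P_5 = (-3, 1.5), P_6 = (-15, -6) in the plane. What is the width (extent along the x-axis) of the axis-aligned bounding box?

max x = 15, min x = -15, so width = 30.

30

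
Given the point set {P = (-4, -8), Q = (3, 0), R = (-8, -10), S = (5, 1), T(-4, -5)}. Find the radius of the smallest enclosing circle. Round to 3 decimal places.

8.515

The farthest pair is R–S with squared distance 290. The circle on this segment as diameter has centre (-1.5, -4.5) and r² = 290/4 = 72.5.
Check P: distance² to centre = 18.5 ≤ 72.5, so it lies inside.
All remaining points lie in this disk, and no smaller disk contains both endpoints, so this is the minimum enclosing circle.
r = √(72.5) ≈ 8.515.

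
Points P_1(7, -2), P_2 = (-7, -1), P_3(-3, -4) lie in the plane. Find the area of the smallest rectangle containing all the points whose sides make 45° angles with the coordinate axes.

97.5

In coordinates u = x + y, v = x − y the rectangle is axis-aligned; the map (x,y)→(u,v) scales areas by 2.
u-values: 5, -8, -7; range = 5 − (-8) = 13.
v-values: 9, -6, 1; range = 9 − (-6) = 15.
Area = (13 × 15) / 2 = 97.5.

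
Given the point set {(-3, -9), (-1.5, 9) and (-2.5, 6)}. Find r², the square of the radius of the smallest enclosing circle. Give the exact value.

81.5625

Call the three points A, B, C in the order given.
Side lengths²: AB² = 326.25, AC² = 225.25, BC² = 10.
Since AB² = 326.25 ≥ 225.25 + 10 = 235.25, the angle opposite AB is not acute, so the smallest enclosing circle has AB as diameter.
Centre = midpoint of AB = (-2.25, 0), r² = 326.25/4 = 81.5625.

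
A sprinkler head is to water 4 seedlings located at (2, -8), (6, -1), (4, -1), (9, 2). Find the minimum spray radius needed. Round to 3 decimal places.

By Welzl's lemma the MEC is supported by two points (diametrically opposite) or three points (on a circumcircle).
The farthest pair is (2, -8)–(9, 2) with squared distance 149. The circle on this segment as diameter has centre (5.5, -3) and r² = 149/4 = 37.25.
Check (6, -1): distance² to centre = 4.25 ≤ 37.25, so it lies inside.
All remaining points lie in this disk, and no smaller disk contains both endpoints, so this is the minimum enclosing circle.
r = √(37.25) ≈ 6.103.

6.103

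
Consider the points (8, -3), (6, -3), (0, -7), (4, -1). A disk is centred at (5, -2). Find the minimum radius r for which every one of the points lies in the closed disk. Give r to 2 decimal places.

7.07

The required radius is the distance from (5, -2) to the farthest point.
Squared distances: 10, 2, 50, 2.
Maximum is 50, attained at (0, -7).
r = √50 ≈ 7.07.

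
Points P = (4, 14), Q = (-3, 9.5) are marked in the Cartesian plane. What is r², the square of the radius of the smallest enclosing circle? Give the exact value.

17.3125

The smallest circle enclosing two points has them as diameter endpoints.
Centre = midpoint = (0.5, 11.75); r² = |PQ|²/4 = 69.25/4 = 17.3125.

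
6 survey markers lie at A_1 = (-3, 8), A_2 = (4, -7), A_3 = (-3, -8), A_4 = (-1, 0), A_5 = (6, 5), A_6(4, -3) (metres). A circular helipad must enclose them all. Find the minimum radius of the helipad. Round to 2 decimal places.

The minimum enclosing circle is determined by three boundary points: A_1, A_2, A_3.
Their circumcentre is (-4/7, 0) with r² = 3425/49.
The farthest remaining point A_5 is at distance² 3341/49 ≤ 3425/49.
r = √(3425/49) ≈ 8.36.

8.36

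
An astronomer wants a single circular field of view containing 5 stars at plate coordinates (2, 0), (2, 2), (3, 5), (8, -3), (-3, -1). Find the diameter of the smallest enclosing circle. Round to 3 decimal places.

11.474

The minimum enclosing circle is determined by three boundary points: (3, 5), (8, -3), (-3, -1).
Their circumcentre is (71/26, -19/26) with r² = 11125/338.
The farthest remaining point (2, 2) is at distance² 2701/338 ≤ 11125/338.
Diameter = 2r = 2√(11125/338) ≈ 11.474.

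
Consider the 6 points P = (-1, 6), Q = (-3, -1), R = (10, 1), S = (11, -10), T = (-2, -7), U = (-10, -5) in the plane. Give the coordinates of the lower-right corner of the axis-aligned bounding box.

x-range [-10, 11], y-range [-10, 6].
The lower-right corner is (11, -10).

(11, -10)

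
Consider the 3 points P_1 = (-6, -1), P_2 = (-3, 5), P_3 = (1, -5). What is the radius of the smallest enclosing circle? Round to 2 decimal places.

Side lengths²: P_1P_2² = 45, P_1P_3² = 65, P_2P_3² = 116.
Since P_2P_3² = 116 ≥ 65 + 45 = 110, the angle opposite P_2P_3 is not acute, so the smallest enclosing circle has P_2P_3 as diameter.
Centre = midpoint of P_2P_3 = (-1, 0), r² = 116/4 = 29.
r = √29 ≈ 5.39.

5.39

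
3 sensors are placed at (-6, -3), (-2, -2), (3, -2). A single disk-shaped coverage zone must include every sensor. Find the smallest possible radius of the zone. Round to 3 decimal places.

4.528

Call the three points A, B, C in the order given.
Side lengths²: AB² = 17, AC² = 82, BC² = 25.
Since AC² = 82 ≥ 25 + 17 = 42, the angle opposite AC is not acute, so the smallest enclosing circle has AC as diameter.
Centre = midpoint of AC = (-1.5, -2.5), r² = 82/4 = 20.5.
r = √(20.5) ≈ 4.528.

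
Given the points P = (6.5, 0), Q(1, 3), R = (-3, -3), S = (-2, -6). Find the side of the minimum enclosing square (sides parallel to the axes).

9.5

The bounding box has width 9.5 and height 9.
An axis-aligned square enclosing the set must have side ≥ max(width, height).
So the minimum side is max(9.5, 9) = 9.5.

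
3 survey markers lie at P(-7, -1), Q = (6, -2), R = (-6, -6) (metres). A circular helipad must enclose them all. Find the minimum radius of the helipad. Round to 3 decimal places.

Side lengths²: PQ² = 170, PR² = 26, QR² = 160.
Since PQ² = 170 < 160 + 26 = 186, the triangle is acute, so the smallest enclosing circle is the circumcircle.
Circumcentre = (-0.5625, -2.3125), r² = 43.1640625.
r = √(43.1640625) ≈ 6.570.

6.570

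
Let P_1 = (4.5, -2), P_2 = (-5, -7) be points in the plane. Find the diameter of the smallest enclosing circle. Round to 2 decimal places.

10.74

The smallest circle enclosing two points has them as diameter endpoints.
Centre = midpoint = (-0.25, -4.5); r² = |P_1P_2|²/4 = 115.25/4 = 28.8125.
Diameter = 2r = 2√(28.8125) ≈ 10.74.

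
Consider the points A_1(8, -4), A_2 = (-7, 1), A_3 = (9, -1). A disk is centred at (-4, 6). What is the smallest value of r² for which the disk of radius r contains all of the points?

The required radius is the distance from (-4, 6) to the farthest point.
Squared distances: 244, 34, 218.
Maximum is 244, attained at A_1.

244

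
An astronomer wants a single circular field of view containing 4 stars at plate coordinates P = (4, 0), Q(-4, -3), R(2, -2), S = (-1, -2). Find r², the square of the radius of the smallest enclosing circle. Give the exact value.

The farthest pair is P–Q with squared distance 73. The circle on this segment as diameter has centre (0, -1.5) and r² = 73/4 = 18.25.
Check R: distance² to centre = 4.25 ≤ 18.25, so it lies inside.
All remaining points lie in this disk, and no smaller disk contains both endpoints, so this is the minimum enclosing circle.

18.25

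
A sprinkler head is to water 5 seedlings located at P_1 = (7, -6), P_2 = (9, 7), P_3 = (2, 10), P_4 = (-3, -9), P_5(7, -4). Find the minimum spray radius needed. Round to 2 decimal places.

A smallest enclosing disk is always determined by at most three of the input points on its boundary.
The minimum enclosing circle is determined by three boundary points: P_2, P_3, P_4.
Their circumcentre is (67/37, -4/37) with r² = 139925/1369.
The farthest remaining point P_1 is at distance² 84388/1369 ≤ 139925/1369.
r = √(139925/1369) ≈ 10.11.

10.11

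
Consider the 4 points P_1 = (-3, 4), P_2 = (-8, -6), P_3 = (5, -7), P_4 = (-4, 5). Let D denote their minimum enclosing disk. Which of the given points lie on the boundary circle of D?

A smallest enclosing disk is always determined by at most three of the input points on its boundary.
The minimum enclosing circle is determined by three boundary points: P_2, P_3, P_4.
Their circumcentre is (-115/98, -221/98) with r² = 291125/4802.
The farthest remaining point P_1 is at distance² 203905/4802 ≤ 291125/4802.
The points at distance exactly r from the centre are P_2, P_3, P_4 — 3 points.

P_2, P_3, P_4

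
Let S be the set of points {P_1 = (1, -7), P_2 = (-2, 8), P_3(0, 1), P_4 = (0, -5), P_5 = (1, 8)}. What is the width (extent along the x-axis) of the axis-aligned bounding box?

max x = 1, min x = -2, so width = 3.

3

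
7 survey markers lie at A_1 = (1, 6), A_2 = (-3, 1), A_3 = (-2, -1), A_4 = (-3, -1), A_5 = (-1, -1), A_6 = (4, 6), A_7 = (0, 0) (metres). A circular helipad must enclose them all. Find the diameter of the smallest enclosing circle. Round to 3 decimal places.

9.899

A smallest enclosing disk is always determined by at most three of the input points on its boundary.
The farthest pair is A_4–A_6 with squared distance 98. The circle on this segment as diameter has centre (0.5, 2.5) and r² = 98/4 = 24.5.
Check A_1: distance² to centre = 12.5 ≤ 24.5, so it lies inside.
All remaining points lie in this disk, and no smaller disk contains both endpoints, so this is the minimum enclosing circle.
Diameter = 2r = 2√(24.5) ≈ 9.899.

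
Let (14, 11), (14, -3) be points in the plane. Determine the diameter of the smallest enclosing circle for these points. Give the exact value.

14

The smallest circle enclosing two points has them as diameter endpoints.
Centre = midpoint = (14, 4); r² = |(14, 11)−(14, -3)|²/4 = 196/4 = 49.
Diameter = 2r = 2√49 = 14.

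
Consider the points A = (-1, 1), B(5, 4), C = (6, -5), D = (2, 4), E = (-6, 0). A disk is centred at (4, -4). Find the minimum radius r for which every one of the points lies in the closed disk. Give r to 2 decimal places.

The required radius is the distance from (4, -4) to the farthest point.
Squared distances: 50, 65, 5, 68, 116.
Maximum is 116, attained at E.
r = √116 ≈ 10.77.

10.77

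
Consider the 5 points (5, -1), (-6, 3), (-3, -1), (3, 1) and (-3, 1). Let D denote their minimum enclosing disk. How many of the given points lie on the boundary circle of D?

2

A smallest enclosing disk is always determined by at most three of the input points on its boundary.
The farthest pair is (5, -1)–(-6, 3) with squared distance 137. The circle on this segment as diameter has centre (-0.5, 1) and r² = 137/4 = 34.25.
Check (-3, -1): distance² to centre = 10.25 ≤ 34.25, so it lies inside.
All remaining points lie in this disk, and no smaller disk contains both endpoints, so this is the minimum enclosing circle.
The points at distance exactly r from the centre are (5, -1), (-6, 3) — 2 points.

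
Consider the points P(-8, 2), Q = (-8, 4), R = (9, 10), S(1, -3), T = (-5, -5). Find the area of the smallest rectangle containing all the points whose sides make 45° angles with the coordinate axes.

In coordinates u = x + y, v = x − y the rectangle is axis-aligned; the map (x,y)→(u,v) scales areas by 2.
u-values: -6, -4, 19, -2, -10; range = 19 − (-10) = 29.
v-values: -10, -12, -1, 4, 0; range = 4 − (-12) = 16.
Area = (29 × 16) / 2 = 232.

232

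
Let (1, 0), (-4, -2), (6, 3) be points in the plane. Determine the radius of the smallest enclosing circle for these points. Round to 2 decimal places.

5.59

Call the three points A, B, C in the order given.
Side lengths²: AB² = 29, AC² = 34, BC² = 125.
Since BC² = 125 ≥ 34 + 29 = 63, the angle opposite BC is not acute, so the smallest enclosing circle has BC as diameter.
Centre = midpoint of BC = (1, 0.5), r² = 125/4 = 31.25.
r = √(31.25) ≈ 5.59.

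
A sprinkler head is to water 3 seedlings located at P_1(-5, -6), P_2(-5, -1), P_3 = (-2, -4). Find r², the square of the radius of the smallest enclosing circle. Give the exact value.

Side lengths²: P_1P_2² = 25, P_1P_3² = 13, P_2P_3² = 18.
Since P_1P_2² = 25 < 18 + 13 = 31, the triangle is acute, so the smallest enclosing circle is the circumcircle.
Circumcentre = (-4.5, -3.5), r² = 6.5.

6.5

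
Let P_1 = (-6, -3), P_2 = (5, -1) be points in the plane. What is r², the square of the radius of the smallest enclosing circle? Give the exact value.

The smallest circle enclosing two points has them as diameter endpoints.
Centre = midpoint = (-0.5, -2); r² = |P_1P_2|²/4 = 125/4 = 31.25.

31.25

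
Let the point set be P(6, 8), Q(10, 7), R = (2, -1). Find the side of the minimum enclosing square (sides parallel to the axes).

The bounding box has width 8 and height 9.
An axis-aligned square enclosing the set must have side ≥ max(width, height).
So the minimum side is max(8, 9) = 9.

9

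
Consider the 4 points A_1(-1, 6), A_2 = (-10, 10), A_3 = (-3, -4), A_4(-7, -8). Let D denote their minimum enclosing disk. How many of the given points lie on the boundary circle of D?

2

A smallest enclosing disk is always determined by at most three of the input points on its boundary.
The farthest pair is A_2–A_4 with squared distance 333. The circle on this segment as diameter has centre (-8.5, 1) and r² = 333/4 = 83.25.
Check A_1: distance² to centre = 81.25 ≤ 83.25, so it lies inside.
All remaining points lie in this disk, and no smaller disk contains both endpoints, so this is the minimum enclosing circle.
The points at distance exactly r from the centre are A_2, A_4 — 2 points.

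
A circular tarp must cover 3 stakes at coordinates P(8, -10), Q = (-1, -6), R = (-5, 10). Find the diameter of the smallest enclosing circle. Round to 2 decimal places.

Side lengths²: PQ² = 97, PR² = 569, QR² = 272.
Since PR² = 569 ≥ 272 + 97 = 369, the angle opposite PR is not acute, so the smallest enclosing circle has PR as diameter.
Centre = midpoint of PR = (1.5, 0), r² = 569/4 = 142.25.
Diameter = 2r = 2√(142.25) ≈ 23.85.

23.85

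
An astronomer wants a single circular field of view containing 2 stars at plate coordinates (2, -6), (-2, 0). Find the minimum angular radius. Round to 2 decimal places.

3.61

The smallest circle enclosing two points has them as diameter endpoints.
Centre = midpoint = (0, -3); r² = |(2, -6)−(-2, 0)|²/4 = 52/4 = 13.
r = √13 ≈ 3.61.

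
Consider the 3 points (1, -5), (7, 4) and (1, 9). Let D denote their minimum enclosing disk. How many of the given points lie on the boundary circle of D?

2

Call the three points A, B, C in the order given.
Side lengths²: AB² = 117, AC² = 196, BC² = 61.
Since AC² = 196 ≥ 117 + 61 = 178, the angle opposite AC is not acute, so the smallest enclosing circle has AC as diameter.
Centre = midpoint of AC = (1, 2), r² = 196/4 = 49.
The points at distance exactly r from the centre are (1, -5), (1, 9) — 2 points.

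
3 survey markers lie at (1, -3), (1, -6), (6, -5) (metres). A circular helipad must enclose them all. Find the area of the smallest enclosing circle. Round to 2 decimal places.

23.69

Call the three points A, B, C in the order given.
Side lengths²: AB² = 9, AC² = 29, BC² = 26.
Since AC² = 29 < 26 + 9 = 35, the triangle is acute, so the smallest enclosing circle is the circumcircle.
Circumcentre = (3.3, -4.5), r² = 7.54.
Area = π·r² = π·7.54 ≈ 23.69.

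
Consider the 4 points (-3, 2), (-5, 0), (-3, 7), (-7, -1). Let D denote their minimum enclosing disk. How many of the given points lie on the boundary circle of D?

2

The minimum enclosing circle of a finite set is fixed by two of the points (as a diameter) or three (as a circumcircle).
The farthest pair is (-3, 7)–(-7, -1) with squared distance 80. The circle on this segment as diameter has centre (-5, 3) and r² = 80/4 = 20.
Check (-3, 2): distance² to centre = 5 ≤ 20, so it lies inside.
All remaining points lie in this disk, and no smaller disk contains both endpoints, so this is the minimum enclosing circle.
The points at distance exactly r from the centre are (-3, 7), (-7, -1) — 2 points.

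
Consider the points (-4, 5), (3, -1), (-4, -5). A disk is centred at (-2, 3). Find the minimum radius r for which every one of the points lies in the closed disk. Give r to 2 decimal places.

The required radius is the distance from (-2, 3) to the farthest point.
Squared distances: 8, 41, 68.
Maximum is 68, attained at (-4, -5).
r = √68 ≈ 8.25.

8.25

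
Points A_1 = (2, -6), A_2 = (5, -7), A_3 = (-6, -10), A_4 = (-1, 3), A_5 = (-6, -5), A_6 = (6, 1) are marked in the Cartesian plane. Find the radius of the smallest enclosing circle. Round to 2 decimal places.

8.14

The minimum enclosing circle of a finite set is fixed by two of the points (as a diameter) or three (as a circumcircle).
The farthest pair is A_3–A_6 with squared distance 265. The circle on this segment as diameter has centre (0, -4.5) and r² = 265/4 = 66.25.
Check A_1: distance² to centre = 6.25 ≤ 66.25, so it lies inside.
All remaining points lie in this disk, and no smaller disk contains both endpoints, so this is the minimum enclosing circle.
r = √(66.25) ≈ 8.14.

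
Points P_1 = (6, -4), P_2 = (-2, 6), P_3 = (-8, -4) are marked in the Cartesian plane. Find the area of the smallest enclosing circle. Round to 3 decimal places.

Side lengths²: P_1P_2² = 164, P_1P_3² = 196, P_2P_3² = 136.
Since P_1P_3² = 196 < 164 + 136 = 300, the triangle is acute, so the smallest enclosing circle is the circumcircle.
Circumcentre = (-1, -1.4), r² = 55.76.
Area = π·r² = π·55.76 ≈ 175.175.

175.175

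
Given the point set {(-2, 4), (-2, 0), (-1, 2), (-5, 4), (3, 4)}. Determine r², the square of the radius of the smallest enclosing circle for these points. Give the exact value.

16.015625

By Welzl's lemma the MEC is supported by two points (diametrically opposite) or three points (on a circumcircle).
The minimum enclosing circle is determined by three boundary points: (-2, 0), (-5, 4), (3, 4).
Their circumcentre is (-1, 3.875) with r² = 16.015625.
The farthest remaining point (-1, 2) is at distance² 3.515625 ≤ 16.015625.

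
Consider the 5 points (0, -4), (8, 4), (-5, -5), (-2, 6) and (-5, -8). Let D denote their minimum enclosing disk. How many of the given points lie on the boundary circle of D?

The minimum enclosing circle of a finite set is fixed by two of the points (as a diameter) or three (as a circumcircle).
The farthest pair is (8, 4)–(-5, -8) with squared distance 313. The circle on this segment as diameter has centre (1.5, -2) and r² = 313/4 = 78.25.
Check (0, -4): distance² to centre = 6.25 ≤ 78.25, so it lies inside.
All remaining points lie in this disk, and no smaller disk contains both endpoints, so this is the minimum enclosing circle.
The points at distance exactly r from the centre are (8, 4), (-5, -8) — 2 points.

2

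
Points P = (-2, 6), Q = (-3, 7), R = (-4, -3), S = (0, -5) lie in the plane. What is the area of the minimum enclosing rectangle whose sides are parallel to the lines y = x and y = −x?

In coordinates u = x + y, v = x − y the rectangle is axis-aligned; the map (x,y)→(u,v) scales areas by 2.
u-values: 4, 4, -7, -5; range = 4 − (-7) = 11.
v-values: -8, -10, -1, 5; range = 5 − (-10) = 15.
Area = (11 × 15) / 2 = 82.5.

82.5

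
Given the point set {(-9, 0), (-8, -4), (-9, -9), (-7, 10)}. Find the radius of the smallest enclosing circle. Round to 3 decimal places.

The farthest pair is (-9, -9)–(-7, 10) with squared distance 365. The circle on this segment as diameter has centre (-8, 0.5) and r² = 365/4 = 91.25.
Check (-9, 0): distance² to centre = 1.25 ≤ 91.25, so it lies inside.
All remaining points lie in this disk, and no smaller disk contains both endpoints, so this is the minimum enclosing circle.
r = √(91.25) ≈ 9.552.

9.552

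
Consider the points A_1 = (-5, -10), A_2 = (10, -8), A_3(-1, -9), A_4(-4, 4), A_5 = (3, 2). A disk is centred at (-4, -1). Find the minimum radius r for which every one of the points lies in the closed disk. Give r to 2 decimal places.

The required radius is the distance from (-4, -1) to the farthest point.
Squared distances: 82, 245, 73, 25, 58.
Maximum is 245, attained at A_2.
r = √245 ≈ 15.65.

15.65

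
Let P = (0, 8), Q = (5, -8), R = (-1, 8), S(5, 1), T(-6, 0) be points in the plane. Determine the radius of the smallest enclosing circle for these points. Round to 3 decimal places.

The minimum enclosing circle of a finite set is fixed by two of the points (as a diameter) or three (as a circumcircle).
The farthest pair is Q–R with squared distance 292. The circle on this segment as diameter has centre (2, 0) and r² = 292/4 = 73.
Check P: distance² to centre = 68 ≤ 73, so it lies inside.
All remaining points lie in this disk, and no smaller disk contains both endpoints, so this is the minimum enclosing circle.
r = √73 ≈ 8.544.

8.544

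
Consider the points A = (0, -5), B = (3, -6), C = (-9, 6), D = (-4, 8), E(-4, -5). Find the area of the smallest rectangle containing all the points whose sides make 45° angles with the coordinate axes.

156

In coordinates u = x + y, v = x − y the rectangle is axis-aligned; the map (x,y)→(u,v) scales areas by 2.
u-values: -5, -3, -3, 4, -9; range = 4 − (-9) = 13.
v-values: 5, 9, -15, -12, 1; range = 9 − (-15) = 24.
Area = (13 × 24) / 2 = 156.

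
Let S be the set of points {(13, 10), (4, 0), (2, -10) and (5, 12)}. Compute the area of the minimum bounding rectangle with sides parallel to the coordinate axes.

242

x ranges over [2, 13], width 11.
y ranges over [-10, 12], height 22.
Area = 11 × 22 = 242.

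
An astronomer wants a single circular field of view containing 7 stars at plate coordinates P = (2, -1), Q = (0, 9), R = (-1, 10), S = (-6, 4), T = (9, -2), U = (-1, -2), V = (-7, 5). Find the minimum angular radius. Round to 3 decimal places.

8.732

By Welzl's lemma the MEC is supported by two points (diametrically opposite) or three points (on a circumcircle).
The farthest pair is T–V with squared distance 305. The circle on this segment as diameter has centre (1, 1.5) and r² = 305/4 = 76.25.
Check P: distance² to centre = 7.25 ≤ 76.25, so it lies inside.
All remaining points lie in this disk, and no smaller disk contains both endpoints, so this is the minimum enclosing circle.
r = √(76.25) ≈ 8.732.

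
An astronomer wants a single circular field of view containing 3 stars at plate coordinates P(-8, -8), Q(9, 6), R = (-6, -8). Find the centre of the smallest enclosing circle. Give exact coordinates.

(0.5, -1)

Side lengths²: PQ² = 485, PR² = 4, QR² = 421.
Since PQ² = 485 ≥ 421 + 4 = 425, the angle opposite PQ is not acute, so the smallest enclosing circle has PQ as diameter.
Centre = midpoint of PQ = (0.5, -1), r² = 485/4 = 121.25.
Centre = (0.5, -1).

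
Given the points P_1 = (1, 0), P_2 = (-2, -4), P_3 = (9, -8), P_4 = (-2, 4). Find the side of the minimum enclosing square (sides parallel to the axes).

The bounding box has width 11 and height 12.
An axis-aligned square enclosing the set must have side ≥ max(width, height).
So the minimum side is max(11, 12) = 12.

12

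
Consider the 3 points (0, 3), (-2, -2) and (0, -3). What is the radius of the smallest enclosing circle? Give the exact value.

3

Call the three points A, B, C in the order given.
Side lengths²: AB² = 29, AC² = 36, BC² = 5.
Since AC² = 36 ≥ 29 + 5 = 34, the angle opposite AC is not acute, so the smallest enclosing circle has AC as diameter.
Centre = midpoint of AC = (0, 0), r² = 36/4 = 9.
r = √9 = 3.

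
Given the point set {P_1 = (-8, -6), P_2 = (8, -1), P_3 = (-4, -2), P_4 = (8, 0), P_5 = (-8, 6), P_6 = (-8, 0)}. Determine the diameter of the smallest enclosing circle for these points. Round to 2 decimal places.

The minimum enclosing circle of a finite set is fixed by two of the points (as a diameter) or three (as a circumcircle).
The minimum enclosing circle is determined by three boundary points: P_1, P_2, P_5.
Their circumcentre is (-1.09375, 0) with r² = 83.6962890625.
The farthest remaining point P_4 is at distance² 82.6962890625 ≤ 83.6962890625.
Diameter = 2r = 2√(83.6962890625) ≈ 18.30.

18.30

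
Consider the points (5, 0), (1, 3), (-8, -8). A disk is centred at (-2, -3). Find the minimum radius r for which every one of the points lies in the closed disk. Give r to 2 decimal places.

7.81

The required radius is the distance from (-2, -3) to the farthest point.
Squared distances: 58, 45, 61.
Maximum is 61, attained at (-8, -8).
r = √61 ≈ 7.81.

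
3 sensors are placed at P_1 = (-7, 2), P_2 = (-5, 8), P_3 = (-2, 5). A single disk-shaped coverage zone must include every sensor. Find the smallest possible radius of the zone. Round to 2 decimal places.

Side lengths²: P_1P_2² = 40, P_1P_3² = 34, P_2P_3² = 18.
Since P_1P_2² = 40 < 34 + 18 = 52, the triangle is acute, so the smallest enclosing circle is the circumcircle.
Circumcentre = (-5.25, 4.75), r² = 10.625.
r = √(10.625) ≈ 3.26.

3.26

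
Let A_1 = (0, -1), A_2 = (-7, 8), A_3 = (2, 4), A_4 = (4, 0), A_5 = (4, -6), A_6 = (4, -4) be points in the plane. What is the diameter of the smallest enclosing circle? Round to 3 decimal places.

17.804

The farthest pair is A_2–A_5 with squared distance 317. The circle on this segment as diameter has centre (-1.5, 1) and r² = 317/4 = 79.25.
Check A_1: distance² to centre = 6.25 ≤ 79.25, so it lies inside.
All remaining points lie in this disk, and no smaller disk contains both endpoints, so this is the minimum enclosing circle.
Diameter = 2r = 2√(79.25) ≈ 17.804.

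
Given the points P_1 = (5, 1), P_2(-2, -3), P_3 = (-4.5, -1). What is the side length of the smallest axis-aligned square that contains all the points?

The bounding box has width 9.5 and height 4.
An axis-aligned square enclosing the set must have side ≥ max(width, height).
So the minimum side is max(9.5, 4) = 9.5.

9.5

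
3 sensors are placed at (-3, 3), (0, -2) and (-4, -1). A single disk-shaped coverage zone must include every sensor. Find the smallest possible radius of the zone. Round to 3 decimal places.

2.915

Call the three points A, B, C in the order given.
Side lengths²: AB² = 34, AC² = 17, BC² = 17.
Since AB² = 34 ≥ 17 + 17 = 34, the angle opposite AB is not acute, so the smallest enclosing circle has AB as diameter.
Centre = midpoint of AB = (-1.5, 0.5), r² = 34/4 = 8.5.
r = √(8.5) ≈ 2.915.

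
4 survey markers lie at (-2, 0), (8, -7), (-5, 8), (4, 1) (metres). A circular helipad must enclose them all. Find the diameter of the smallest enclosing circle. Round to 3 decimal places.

19.849

The farthest pair is (8, -7)–(-5, 8) with squared distance 394. The circle on this segment as diameter has centre (1.5, 0.5) and r² = 394/4 = 98.5.
Check (-2, 0): distance² to centre = 12.5 ≤ 98.5, so it lies inside.
All remaining points lie in this disk, and no smaller disk contains both endpoints, so this is the minimum enclosing circle.
Diameter = 2r = 2√(98.5) ≈ 19.849.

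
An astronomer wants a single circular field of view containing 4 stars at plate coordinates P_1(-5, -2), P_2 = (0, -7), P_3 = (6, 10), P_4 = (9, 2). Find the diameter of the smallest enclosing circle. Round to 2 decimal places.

The farthest pair is P_2–P_3 with squared distance 325. The circle on this segment as diameter has centre (3, 1.5) and r² = 325/4 = 81.25.
Check P_1: distance² to centre = 76.25 ≤ 81.25, so it lies inside.
All remaining points lie in this disk, and no smaller disk contains both endpoints, so this is the minimum enclosing circle.
Diameter = 2r = 2√(81.25) ≈ 18.03.

18.03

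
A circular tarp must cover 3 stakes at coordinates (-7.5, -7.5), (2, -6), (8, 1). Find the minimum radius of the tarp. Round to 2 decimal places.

8.84

Call the three points A, B, C in the order given.
Side lengths²: AB² = 92.5, AC² = 312.5, BC² = 85.
Since AC² = 312.5 ≥ 92.5 + 85 = 177.5, the angle opposite AC is not acute, so the smallest enclosing circle has AC as diameter.
Centre = midpoint of AC = (0.25, -3.25), r² = 312.5/4 = 78.125.
r = √(78.125) ≈ 8.84.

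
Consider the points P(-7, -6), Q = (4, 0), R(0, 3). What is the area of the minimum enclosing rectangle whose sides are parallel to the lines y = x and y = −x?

In coordinates u = x + y, v = x − y the rectangle is axis-aligned; the map (x,y)→(u,v) scales areas by 2.
u-values: -13, 4, 3; range = 4 − (-13) = 17.
v-values: -1, 4, -3; range = 4 − (-3) = 7.
Area = (17 × 7) / 2 = 59.5.

59.5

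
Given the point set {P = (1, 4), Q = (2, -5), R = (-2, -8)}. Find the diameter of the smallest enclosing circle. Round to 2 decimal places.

Side lengths²: PQ² = 82, PR² = 153, QR² = 25.
Since PR² = 153 ≥ 82 + 25 = 107, the angle opposite PR is not acute, so the smallest enclosing circle has PR as diameter.
Centre = midpoint of PR = (-0.5, -2), r² = 153/4 = 38.25.
Diameter = 2r = 2√(38.25) ≈ 12.37.

12.37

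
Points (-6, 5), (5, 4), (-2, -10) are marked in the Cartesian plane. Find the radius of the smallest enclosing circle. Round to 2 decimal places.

Call the three points A, B, C in the order given.
Side lengths²: AB² = 122, AC² = 241, BC² = 245.
Since BC² = 245 < 241 + 122 = 363, the triangle is acute, so the smallest enclosing circle is the circumcircle.
Circumcentre = (-49/46, -79/46), r² = 73505/1058.
r = √(73505/1058) ≈ 8.34.

8.34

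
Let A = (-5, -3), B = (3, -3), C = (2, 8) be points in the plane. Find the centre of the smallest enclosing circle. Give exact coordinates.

(-1, 24/11)

Side lengths²: AB² = 64, AC² = 170, BC² = 122.
Since AC² = 170 < 122 + 64 = 186, the triangle is acute, so the smallest enclosing circle is the circumcircle.
Circumcentre = (-1, 24/11), r² = 5185/121.
Centre = (-1, 24/11).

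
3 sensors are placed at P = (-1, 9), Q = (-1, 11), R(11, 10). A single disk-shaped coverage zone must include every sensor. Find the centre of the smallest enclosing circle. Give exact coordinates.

(119/24, 10)

Side lengths²: PQ² = 4, PR² = 145, QR² = 145.
Since QR² = 145 < 145 + 4 = 149, the triangle is acute, so the smallest enclosing circle is the circumcircle.
Circumcentre = (119/24, 10), r² = 21025/576.
Centre = (119/24, 10).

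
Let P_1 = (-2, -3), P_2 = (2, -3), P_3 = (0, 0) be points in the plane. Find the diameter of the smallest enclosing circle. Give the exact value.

Side lengths²: P_1P_2² = 16, P_1P_3² = 13, P_2P_3² = 13.
Since P_1P_2² = 16 < 13 + 13 = 26, the triangle is acute, so the smallest enclosing circle is the circumcircle.
Circumcentre = (0, -13/6), r² = 169/36.
Diameter = 2r = 2√(169/36) = 13/3.

13/3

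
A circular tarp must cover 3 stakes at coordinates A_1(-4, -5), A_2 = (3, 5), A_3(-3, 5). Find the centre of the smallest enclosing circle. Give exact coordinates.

(-0.5, 0)

Side lengths²: A_1A_2² = 149, A_1A_3² = 101, A_2A_3² = 36.
Since A_1A_2² = 149 ≥ 101 + 36 = 137, the angle opposite A_1A_2 is not acute, so the smallest enclosing circle has A_1A_2 as diameter.
Centre = midpoint of A_1A_2 = (-0.5, 0), r² = 149/4 = 37.25.
Centre = (-0.5, 0).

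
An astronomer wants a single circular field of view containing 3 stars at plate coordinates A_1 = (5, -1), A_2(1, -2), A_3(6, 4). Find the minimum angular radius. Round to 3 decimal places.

3.905

Side lengths²: A_1A_2² = 17, A_1A_3² = 26, A_2A_3² = 61.
Since A_2A_3² = 61 ≥ 26 + 17 = 43, the angle opposite A_2A_3 is not acute, so the smallest enclosing circle has A_2A_3 as diameter.
Centre = midpoint of A_2A_3 = (3.5, 1), r² = 61/4 = 15.25.
r = √(15.25) ≈ 3.905.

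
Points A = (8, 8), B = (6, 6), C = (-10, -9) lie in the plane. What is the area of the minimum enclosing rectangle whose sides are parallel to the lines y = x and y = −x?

In coordinates u = x + y, v = x − y the rectangle is axis-aligned; the map (x,y)→(u,v) scales areas by 2.
u-values: 16, 12, -19; range = 16 − (-19) = 35.
v-values: 0, 0, -1; range = 0 − (-1) = 1.
Area = (35 × 1) / 2 = 17.5.

17.5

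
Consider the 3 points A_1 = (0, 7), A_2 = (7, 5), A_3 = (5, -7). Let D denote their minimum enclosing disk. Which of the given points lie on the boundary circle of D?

A_1, A_3

Side lengths²: A_1A_2² = 53, A_1A_3² = 221, A_2A_3² = 148.
Since A_1A_3² = 221 ≥ 148 + 53 = 201, the angle opposite A_1A_3 is not acute, so the smallest enclosing circle has A_1A_3 as diameter.
Centre = midpoint of A_1A_3 = (2.5, 0), r² = 221/4 = 55.25.
The points at distance exactly r from the centre are A_1, A_3 — 2 points.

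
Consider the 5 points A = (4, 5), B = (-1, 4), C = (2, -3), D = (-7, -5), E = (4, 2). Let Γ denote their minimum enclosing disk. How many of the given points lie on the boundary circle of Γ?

By Welzl's lemma the MEC is supported by two points (diametrically opposite) or three points (on a circumcircle).
The farthest pair is A–D with squared distance 221. The circle on this segment as diameter has centre (-1.5, 0) and r² = 221/4 = 55.25.
Check B: distance² to centre = 16.25 ≤ 55.25, so it lies inside.
All remaining points lie in this disk, and no smaller disk contains both endpoints, so this is the minimum enclosing circle.
The points at distance exactly r from the centre are A, D — 2 points.

2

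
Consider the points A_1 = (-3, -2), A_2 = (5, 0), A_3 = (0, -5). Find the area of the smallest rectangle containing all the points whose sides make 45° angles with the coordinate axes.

30

In coordinates u = x + y, v = x − y the rectangle is axis-aligned; the map (x,y)→(u,v) scales areas by 2.
u-values: -5, 5, -5; range = 5 − (-5) = 10.
v-values: -1, 5, 5; range = 5 − (-1) = 6.
Area = (10 × 6) / 2 = 30.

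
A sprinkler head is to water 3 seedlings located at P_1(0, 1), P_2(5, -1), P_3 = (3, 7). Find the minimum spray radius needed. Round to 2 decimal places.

Side lengths²: P_1P_2² = 29, P_1P_3² = 45, P_2P_3² = 68.
Since P_2P_3² = 68 < 45 + 29 = 74, the triangle is acute, so the smallest enclosing circle is the circumcircle.
Circumcentre = (11/3, 35/12), r² = 2465/144.
r = √(2465/144) ≈ 4.14.

4.14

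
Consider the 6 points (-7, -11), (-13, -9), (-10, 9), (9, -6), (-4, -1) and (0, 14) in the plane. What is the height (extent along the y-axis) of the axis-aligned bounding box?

max y = 14, min y = -11, so height = 25.

25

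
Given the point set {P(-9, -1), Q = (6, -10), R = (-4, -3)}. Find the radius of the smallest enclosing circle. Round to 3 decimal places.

8.746

Side lengths²: PQ² = 306, PR² = 29, QR² = 149.
Since PQ² = 306 ≥ 149 + 29 = 178, the angle opposite PQ is not acute, so the smallest enclosing circle has PQ as diameter.
Centre = midpoint of PQ = (-1.5, -5.5), r² = 306/4 = 76.5.
r = √(76.5) ≈ 8.746.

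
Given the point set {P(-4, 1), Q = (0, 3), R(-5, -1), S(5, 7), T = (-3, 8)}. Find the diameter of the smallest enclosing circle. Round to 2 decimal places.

By Welzl's lemma the MEC is supported by two points (diametrically opposite) or three points (on a circumcircle).
The farthest pair is R–S with squared distance 164. The circle on this segment as diameter has centre (0, 3) and r² = 164/4 = 41.
Check P: distance² to centre = 20 ≤ 41, so it lies inside.
All remaining points lie in this disk, and no smaller disk contains both endpoints, so this is the minimum enclosing circle.
Diameter = 2r = 2√41 ≈ 12.81.

12.81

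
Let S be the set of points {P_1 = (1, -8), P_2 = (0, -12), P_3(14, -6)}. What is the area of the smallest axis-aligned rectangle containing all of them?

x ranges over [0, 14], width 14.
y ranges over [-12, -6], height 6.
Area = 14 × 6 = 84.

84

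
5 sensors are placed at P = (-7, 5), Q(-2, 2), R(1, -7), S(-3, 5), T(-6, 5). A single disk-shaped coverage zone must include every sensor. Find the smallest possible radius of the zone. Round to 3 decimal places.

7.211

The farthest pair is P–R with squared distance 208. The circle on this segment as diameter has centre (-3, -1) and r² = 208/4 = 52.
Check Q: distance² to centre = 10 ≤ 52, so it lies inside.
All remaining points lie in this disk, and no smaller disk contains both endpoints, so this is the minimum enclosing circle.
r = √52 ≈ 7.211.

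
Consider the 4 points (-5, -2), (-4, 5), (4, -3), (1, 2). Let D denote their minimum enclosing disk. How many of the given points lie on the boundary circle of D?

3

The minimum enclosing circle is determined by three boundary points: (-5, -2), (-4, 5), (4, -3).
Their circumcentre is (-0.125, 0.875) with r² = 32.03125.
The farthest remaining point (1, 2) is at distance² 2.53125 ≤ 32.03125.
The points at distance exactly r from the centre are (-5, -2), (-4, 5), (4, -3) — 3 points.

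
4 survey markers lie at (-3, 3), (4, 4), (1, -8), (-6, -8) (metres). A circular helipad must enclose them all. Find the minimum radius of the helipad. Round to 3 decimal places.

7.810

The farthest pair is (4, 4)–(-6, -8) with squared distance 244. The circle on this segment as diameter has centre (-1, -2) and r² = 244/4 = 61.
Check (-3, 3): distance² to centre = 29 ≤ 61, so it lies inside.
All remaining points lie in this disk, and no smaller disk contains both endpoints, so this is the minimum enclosing circle.
r = √61 ≈ 7.810.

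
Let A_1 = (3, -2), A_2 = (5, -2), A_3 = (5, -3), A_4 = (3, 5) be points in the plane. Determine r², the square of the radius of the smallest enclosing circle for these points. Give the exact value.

A smallest enclosing disk is always determined by at most three of the input points on its boundary.
The farthest pair is A_3–A_4 with squared distance 68. The circle on this segment as diameter has centre (4, 1) and r² = 68/4 = 17.
Check A_1: distance² to centre = 10 ≤ 17, so it lies inside.
All remaining points lie in this disk, and no smaller disk contains both endpoints, so this is the minimum enclosing circle.

17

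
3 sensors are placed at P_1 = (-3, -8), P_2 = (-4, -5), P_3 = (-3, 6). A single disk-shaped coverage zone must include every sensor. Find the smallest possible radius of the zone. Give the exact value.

Side lengths²: P_1P_2² = 10, P_1P_3² = 196, P_2P_3² = 122.
Since P_1P_3² = 196 ≥ 122 + 10 = 132, the angle opposite P_1P_3 is not acute, so the smallest enclosing circle has P_1P_3 as diameter.
Centre = midpoint of P_1P_3 = (-3, -1), r² = 196/4 = 49.
r = √49 = 7.

7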